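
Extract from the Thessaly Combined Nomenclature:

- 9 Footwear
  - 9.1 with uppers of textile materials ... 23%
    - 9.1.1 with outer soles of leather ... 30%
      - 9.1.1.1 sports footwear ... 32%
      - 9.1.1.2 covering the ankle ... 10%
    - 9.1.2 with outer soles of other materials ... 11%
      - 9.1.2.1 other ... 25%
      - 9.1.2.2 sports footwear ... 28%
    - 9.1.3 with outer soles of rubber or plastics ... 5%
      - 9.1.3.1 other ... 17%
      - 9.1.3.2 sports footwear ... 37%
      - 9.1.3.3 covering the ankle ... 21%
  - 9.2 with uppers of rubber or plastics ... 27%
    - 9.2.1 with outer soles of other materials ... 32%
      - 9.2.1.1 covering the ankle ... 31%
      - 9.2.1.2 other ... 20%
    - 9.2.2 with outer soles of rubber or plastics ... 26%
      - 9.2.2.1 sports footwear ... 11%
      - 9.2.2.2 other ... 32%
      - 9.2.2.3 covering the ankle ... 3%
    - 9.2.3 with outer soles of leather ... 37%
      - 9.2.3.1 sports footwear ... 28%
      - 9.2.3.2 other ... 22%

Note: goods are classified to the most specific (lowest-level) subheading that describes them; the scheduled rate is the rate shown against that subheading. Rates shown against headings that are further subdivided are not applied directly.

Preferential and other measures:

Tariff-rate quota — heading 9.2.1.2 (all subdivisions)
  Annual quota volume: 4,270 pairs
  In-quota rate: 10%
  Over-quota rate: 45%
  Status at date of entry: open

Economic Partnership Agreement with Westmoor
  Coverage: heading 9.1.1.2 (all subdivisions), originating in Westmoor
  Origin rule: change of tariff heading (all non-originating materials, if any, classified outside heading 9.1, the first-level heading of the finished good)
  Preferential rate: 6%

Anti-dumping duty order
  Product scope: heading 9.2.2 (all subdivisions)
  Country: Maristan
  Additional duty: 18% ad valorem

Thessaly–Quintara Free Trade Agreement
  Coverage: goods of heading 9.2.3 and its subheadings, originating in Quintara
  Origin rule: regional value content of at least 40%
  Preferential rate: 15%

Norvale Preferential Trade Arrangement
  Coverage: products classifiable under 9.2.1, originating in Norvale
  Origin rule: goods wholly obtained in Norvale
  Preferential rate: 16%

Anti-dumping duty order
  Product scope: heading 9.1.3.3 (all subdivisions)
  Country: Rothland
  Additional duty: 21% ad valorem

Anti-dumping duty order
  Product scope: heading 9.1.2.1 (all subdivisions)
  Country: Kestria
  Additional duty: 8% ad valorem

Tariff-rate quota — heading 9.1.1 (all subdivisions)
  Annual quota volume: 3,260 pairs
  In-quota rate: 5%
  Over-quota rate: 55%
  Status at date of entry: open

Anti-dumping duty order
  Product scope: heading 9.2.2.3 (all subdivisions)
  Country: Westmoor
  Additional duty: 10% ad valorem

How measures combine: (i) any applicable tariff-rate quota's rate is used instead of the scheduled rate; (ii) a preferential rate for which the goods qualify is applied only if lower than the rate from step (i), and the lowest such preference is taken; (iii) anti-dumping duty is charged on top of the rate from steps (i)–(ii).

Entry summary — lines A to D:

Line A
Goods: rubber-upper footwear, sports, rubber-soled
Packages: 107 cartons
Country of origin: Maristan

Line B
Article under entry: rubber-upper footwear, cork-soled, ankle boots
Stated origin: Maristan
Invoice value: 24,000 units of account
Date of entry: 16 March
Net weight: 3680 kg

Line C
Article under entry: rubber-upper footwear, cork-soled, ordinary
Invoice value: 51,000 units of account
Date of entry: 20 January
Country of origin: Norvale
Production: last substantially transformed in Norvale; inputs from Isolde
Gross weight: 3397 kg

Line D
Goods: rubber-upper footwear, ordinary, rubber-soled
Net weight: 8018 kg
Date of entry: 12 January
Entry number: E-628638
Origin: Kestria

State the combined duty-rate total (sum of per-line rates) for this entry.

102%

Line A: rubber-upper → 9.2; rubber-soled → 9.2.2; sports → 9.2.2.1. Scheduled 11%. anti-dumping (Maristan, 9.2.2): +18%; total 11% + 18% = 29%. → 29%.
Line B: rubber-upper → 9.2; cork-soled → 9.2.1; ankle boots → 9.2.1.1. Scheduled 31%. No special measure applies. → 31%.
Line C: rubber-upper → 9.2; cork-soled → 9.2.1; ordinary → 9.2.1.2. Scheduled 20%. quota on 9.2.1.2 open → in-quota 10%; Norvale agreement on 9.2.1: not wholly obtained. → 10%.
Line D: rubber-upper → 9.2; rubber-soled → 9.2.2; ordinary → 9.2.2.2. Scheduled 32%. No special measure applies. → 32%.
Sum: 29% + 31% + 10% + 32% = 102%.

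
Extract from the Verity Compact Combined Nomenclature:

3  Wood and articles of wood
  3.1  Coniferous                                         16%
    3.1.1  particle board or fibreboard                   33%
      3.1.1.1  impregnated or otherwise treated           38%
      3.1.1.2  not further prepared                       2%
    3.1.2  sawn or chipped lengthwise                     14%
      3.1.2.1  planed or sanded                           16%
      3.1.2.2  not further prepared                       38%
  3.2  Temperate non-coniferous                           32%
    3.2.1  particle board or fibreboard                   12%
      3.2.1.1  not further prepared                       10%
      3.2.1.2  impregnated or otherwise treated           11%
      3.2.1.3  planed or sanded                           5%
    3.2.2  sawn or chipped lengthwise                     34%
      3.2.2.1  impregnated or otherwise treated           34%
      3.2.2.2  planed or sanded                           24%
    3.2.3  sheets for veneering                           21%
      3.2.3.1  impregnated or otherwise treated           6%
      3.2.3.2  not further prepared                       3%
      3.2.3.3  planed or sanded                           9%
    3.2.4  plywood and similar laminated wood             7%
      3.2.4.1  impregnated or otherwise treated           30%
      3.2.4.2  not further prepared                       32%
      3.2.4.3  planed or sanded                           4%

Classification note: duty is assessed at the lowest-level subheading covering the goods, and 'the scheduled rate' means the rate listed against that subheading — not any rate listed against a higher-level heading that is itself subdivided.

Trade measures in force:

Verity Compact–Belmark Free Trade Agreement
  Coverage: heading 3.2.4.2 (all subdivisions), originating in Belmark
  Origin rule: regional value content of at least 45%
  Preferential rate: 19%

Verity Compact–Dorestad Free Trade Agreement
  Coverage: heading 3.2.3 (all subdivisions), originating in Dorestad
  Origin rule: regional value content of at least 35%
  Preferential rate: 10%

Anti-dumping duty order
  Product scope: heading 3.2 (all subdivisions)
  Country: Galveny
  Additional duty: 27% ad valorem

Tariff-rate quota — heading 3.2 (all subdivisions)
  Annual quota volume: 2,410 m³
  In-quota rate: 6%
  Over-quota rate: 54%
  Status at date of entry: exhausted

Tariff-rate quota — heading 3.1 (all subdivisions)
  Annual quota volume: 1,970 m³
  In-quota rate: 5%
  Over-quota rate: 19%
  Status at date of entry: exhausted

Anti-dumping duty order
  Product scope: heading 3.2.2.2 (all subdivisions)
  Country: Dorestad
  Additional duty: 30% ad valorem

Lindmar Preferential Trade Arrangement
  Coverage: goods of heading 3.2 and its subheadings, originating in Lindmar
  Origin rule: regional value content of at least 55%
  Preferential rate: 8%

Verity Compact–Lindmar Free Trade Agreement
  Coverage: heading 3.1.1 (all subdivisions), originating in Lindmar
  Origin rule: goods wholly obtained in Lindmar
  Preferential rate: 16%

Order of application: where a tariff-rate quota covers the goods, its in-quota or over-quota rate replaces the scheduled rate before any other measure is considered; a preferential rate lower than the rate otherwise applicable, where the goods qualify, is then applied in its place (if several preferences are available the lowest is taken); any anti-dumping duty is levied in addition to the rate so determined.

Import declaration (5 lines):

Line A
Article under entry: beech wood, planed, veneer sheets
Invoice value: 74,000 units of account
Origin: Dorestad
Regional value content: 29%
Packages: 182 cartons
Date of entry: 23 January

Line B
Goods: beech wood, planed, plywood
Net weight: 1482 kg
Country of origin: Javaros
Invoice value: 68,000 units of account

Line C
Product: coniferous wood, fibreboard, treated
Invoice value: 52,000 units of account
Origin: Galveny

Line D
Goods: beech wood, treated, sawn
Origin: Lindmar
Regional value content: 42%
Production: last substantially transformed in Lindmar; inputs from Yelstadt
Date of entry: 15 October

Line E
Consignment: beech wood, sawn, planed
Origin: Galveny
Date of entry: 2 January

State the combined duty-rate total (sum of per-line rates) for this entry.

Line A: beech → 3.2; veneer sheets → 3.2.3; planed → 3.2.3.3. Scheduled 9%. quota on 3.2 exhausted → over-quota 54%; Dorestad agreement on 3.2.3: RVC < 35%. → 54%.
Line B: beech → 3.2; plywood → 3.2.4; planed → 3.2.4.3. Scheduled 4%. quota on 3.2 exhausted → over-quota 54%. → 54%.
Line C: coniferous → 3.1; fibreboard → 3.1.1; treated → 3.1.1.1. Scheduled 38%. quota on 3.1 exhausted → over-quota 19%. → 19%.
Line D: beech → 3.2; sawn → 3.2.2; treated → 3.2.2.1. Scheduled 34%. quota on 3.2 exhausted → over-quota 54%; Lindmar agreement on 3.2: RVC < 55%; Lindmar agreement on 3.1.1: 3.2.2.1 not covered. → 54%.
Line E: beech → 3.2; sawn → 3.2.2; planed → 3.2.2.2. Scheduled 24%. quota on 3.2 exhausted → over-quota 54%; anti-dumping (Galveny, 3.2): +27%; total 54% + 27% = 81%. → 81%.
Sum: 54% + 54% + 19% + 54% + 81% = 262%.

262%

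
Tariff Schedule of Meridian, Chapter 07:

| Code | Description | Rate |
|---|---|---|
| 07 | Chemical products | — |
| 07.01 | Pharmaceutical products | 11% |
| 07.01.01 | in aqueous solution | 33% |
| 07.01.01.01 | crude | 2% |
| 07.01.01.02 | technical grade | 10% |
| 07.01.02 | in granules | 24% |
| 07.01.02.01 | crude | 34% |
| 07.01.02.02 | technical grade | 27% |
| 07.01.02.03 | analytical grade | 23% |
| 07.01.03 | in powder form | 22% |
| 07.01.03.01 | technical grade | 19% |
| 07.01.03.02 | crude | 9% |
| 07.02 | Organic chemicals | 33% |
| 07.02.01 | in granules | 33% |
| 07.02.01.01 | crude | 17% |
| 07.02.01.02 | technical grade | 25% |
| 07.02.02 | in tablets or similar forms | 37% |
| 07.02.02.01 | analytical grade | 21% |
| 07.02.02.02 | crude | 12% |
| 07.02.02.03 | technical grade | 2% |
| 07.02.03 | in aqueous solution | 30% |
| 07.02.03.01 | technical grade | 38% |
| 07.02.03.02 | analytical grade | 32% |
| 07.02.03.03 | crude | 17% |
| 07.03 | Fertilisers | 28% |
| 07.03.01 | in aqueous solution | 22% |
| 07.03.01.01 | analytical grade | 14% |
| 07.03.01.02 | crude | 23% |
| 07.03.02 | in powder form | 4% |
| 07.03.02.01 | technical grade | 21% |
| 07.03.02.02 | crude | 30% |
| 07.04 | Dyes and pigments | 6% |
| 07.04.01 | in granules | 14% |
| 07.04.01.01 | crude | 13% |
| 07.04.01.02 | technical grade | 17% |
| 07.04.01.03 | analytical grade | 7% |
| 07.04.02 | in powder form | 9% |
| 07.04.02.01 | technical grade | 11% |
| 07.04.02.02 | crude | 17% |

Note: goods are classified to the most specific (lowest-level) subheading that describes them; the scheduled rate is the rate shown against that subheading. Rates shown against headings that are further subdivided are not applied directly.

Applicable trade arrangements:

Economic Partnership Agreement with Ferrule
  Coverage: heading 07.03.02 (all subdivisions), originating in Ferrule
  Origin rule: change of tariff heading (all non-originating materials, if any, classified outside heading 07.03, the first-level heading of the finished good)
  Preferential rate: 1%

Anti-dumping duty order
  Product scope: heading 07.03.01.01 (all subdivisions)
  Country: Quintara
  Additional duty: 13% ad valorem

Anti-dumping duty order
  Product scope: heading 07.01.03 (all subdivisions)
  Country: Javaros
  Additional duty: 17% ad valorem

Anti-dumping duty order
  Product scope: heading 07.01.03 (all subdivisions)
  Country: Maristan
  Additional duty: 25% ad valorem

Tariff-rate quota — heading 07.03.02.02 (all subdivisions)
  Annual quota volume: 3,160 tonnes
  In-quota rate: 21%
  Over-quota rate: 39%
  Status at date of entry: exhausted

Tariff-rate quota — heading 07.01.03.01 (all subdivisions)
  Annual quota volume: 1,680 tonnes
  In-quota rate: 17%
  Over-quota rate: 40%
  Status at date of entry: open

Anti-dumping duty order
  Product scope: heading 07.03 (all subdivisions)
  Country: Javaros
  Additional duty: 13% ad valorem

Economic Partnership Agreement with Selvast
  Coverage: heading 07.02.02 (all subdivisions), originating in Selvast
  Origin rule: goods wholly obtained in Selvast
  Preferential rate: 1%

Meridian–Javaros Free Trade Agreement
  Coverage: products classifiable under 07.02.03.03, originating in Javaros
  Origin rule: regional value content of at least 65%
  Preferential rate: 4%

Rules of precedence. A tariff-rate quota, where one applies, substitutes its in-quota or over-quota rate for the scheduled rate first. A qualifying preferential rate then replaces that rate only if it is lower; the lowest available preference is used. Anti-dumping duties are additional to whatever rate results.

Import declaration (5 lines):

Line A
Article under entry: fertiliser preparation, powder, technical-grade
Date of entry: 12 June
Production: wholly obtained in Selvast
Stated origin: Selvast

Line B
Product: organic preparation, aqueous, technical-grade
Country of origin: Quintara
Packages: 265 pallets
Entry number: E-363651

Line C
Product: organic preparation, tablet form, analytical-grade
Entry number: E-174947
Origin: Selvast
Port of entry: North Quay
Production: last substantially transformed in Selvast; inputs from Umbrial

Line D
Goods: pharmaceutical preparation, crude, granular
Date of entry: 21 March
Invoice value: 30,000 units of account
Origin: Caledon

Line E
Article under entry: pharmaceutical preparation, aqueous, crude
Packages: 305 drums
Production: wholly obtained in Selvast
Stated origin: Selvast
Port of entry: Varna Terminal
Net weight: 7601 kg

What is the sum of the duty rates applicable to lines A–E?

Line A: fertiliser → 07.03; powder → 07.03.02; technical-grade → 07.03.02.01. Scheduled 21%. Selvast agreement on 07.02.02: 07.03.02.01 not covered. → 21%.
Line B: organic → 07.02; aqueous → 07.02.03; technical-grade → 07.02.03.01. Scheduled 38%. No special measure applies. → 38%.
Line C: organic → 07.02; tablet form → 07.02.02; analytical-grade → 07.02.02.01. Scheduled 21%. Selvast agreement on 07.02.02: not wholly obtained. → 21%.
Line D: pharmaceutical → 07.01; granular → 07.01.02; crude → 07.01.02.01. Scheduled 34%. No special measure applies. → 34%.
Line E: pharmaceutical → 07.01; aqueous → 07.01.01; crude → 07.01.01.01. Scheduled 2%. Selvast agreement on 07.02.02: 07.01.01.01 not covered. → 2%.
Sum: 21% + 38% + 21% + 34% + 2% = 116%.

116%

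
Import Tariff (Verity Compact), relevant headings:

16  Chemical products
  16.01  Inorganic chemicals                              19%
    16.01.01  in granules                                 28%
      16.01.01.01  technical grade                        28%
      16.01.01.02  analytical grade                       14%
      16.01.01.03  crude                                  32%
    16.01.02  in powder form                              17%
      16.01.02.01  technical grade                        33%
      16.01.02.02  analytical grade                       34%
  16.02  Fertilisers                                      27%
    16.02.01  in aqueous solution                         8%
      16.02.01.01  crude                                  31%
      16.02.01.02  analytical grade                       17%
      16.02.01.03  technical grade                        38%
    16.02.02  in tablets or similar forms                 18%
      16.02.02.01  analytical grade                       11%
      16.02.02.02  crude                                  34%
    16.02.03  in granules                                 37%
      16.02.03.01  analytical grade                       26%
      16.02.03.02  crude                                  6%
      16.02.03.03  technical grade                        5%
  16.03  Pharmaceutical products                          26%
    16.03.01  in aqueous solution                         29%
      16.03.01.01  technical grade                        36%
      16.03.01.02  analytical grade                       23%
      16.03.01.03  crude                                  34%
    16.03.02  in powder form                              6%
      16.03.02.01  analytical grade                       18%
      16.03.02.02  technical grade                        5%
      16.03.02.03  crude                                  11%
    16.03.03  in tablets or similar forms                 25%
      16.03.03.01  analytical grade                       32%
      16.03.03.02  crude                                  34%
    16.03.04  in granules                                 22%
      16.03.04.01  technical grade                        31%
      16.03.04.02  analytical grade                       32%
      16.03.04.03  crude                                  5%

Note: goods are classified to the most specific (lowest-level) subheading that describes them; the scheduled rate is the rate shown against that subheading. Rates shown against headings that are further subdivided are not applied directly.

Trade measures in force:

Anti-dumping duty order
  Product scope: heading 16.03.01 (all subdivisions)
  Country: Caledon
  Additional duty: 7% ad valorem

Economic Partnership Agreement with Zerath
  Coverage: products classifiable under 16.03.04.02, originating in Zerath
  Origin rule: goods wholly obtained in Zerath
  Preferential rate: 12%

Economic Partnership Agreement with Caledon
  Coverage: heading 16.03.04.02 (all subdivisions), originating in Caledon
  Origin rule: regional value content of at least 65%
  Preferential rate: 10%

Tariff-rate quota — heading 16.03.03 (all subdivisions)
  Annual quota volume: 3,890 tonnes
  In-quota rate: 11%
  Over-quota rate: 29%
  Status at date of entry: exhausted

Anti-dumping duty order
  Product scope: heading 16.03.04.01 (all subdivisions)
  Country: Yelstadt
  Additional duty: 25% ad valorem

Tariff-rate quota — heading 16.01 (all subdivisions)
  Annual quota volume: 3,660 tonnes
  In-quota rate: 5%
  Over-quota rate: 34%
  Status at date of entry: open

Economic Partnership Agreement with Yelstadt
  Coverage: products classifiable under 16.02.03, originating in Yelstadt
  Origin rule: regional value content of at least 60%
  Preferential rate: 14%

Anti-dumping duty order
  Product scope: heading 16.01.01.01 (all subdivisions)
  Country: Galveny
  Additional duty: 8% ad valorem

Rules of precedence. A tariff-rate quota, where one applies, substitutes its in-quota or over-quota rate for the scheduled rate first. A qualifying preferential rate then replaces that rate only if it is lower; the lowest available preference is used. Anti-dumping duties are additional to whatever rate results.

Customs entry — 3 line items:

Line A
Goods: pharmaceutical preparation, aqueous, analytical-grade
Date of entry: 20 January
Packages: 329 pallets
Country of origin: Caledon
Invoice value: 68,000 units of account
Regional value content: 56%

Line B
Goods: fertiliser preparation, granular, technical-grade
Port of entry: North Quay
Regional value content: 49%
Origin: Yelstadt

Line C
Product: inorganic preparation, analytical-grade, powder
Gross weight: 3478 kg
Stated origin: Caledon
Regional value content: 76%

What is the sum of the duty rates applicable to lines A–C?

40%

Line A: pharmaceutical → 16.03; aqueous → 16.03.01; analytical-grade → 16.03.01.02. Scheduled 23%. Caledon agreement on 16.03.04.02: 16.03.01.02 not covered; anti-dumping (Caledon, 16.03.01): +7%; total 23% + 7% = 30%. → 30%.
Line B: fertiliser → 16.02; granular → 16.02.03; technical-grade → 16.02.03.03. Scheduled 5%. Yelstadt agreement on 16.02.03: RVC < 60%. → 5%.
Line C: inorganic → 16.01; powder → 16.01.02; analytical-grade → 16.01.02.02. Scheduled 34%. quota on 16.01 open → in-quota 5%; Caledon agreement on 16.03.04.02: 16.01.02.02 not covered. → 5%.
Sum: 30% + 5% + 5% = 40%.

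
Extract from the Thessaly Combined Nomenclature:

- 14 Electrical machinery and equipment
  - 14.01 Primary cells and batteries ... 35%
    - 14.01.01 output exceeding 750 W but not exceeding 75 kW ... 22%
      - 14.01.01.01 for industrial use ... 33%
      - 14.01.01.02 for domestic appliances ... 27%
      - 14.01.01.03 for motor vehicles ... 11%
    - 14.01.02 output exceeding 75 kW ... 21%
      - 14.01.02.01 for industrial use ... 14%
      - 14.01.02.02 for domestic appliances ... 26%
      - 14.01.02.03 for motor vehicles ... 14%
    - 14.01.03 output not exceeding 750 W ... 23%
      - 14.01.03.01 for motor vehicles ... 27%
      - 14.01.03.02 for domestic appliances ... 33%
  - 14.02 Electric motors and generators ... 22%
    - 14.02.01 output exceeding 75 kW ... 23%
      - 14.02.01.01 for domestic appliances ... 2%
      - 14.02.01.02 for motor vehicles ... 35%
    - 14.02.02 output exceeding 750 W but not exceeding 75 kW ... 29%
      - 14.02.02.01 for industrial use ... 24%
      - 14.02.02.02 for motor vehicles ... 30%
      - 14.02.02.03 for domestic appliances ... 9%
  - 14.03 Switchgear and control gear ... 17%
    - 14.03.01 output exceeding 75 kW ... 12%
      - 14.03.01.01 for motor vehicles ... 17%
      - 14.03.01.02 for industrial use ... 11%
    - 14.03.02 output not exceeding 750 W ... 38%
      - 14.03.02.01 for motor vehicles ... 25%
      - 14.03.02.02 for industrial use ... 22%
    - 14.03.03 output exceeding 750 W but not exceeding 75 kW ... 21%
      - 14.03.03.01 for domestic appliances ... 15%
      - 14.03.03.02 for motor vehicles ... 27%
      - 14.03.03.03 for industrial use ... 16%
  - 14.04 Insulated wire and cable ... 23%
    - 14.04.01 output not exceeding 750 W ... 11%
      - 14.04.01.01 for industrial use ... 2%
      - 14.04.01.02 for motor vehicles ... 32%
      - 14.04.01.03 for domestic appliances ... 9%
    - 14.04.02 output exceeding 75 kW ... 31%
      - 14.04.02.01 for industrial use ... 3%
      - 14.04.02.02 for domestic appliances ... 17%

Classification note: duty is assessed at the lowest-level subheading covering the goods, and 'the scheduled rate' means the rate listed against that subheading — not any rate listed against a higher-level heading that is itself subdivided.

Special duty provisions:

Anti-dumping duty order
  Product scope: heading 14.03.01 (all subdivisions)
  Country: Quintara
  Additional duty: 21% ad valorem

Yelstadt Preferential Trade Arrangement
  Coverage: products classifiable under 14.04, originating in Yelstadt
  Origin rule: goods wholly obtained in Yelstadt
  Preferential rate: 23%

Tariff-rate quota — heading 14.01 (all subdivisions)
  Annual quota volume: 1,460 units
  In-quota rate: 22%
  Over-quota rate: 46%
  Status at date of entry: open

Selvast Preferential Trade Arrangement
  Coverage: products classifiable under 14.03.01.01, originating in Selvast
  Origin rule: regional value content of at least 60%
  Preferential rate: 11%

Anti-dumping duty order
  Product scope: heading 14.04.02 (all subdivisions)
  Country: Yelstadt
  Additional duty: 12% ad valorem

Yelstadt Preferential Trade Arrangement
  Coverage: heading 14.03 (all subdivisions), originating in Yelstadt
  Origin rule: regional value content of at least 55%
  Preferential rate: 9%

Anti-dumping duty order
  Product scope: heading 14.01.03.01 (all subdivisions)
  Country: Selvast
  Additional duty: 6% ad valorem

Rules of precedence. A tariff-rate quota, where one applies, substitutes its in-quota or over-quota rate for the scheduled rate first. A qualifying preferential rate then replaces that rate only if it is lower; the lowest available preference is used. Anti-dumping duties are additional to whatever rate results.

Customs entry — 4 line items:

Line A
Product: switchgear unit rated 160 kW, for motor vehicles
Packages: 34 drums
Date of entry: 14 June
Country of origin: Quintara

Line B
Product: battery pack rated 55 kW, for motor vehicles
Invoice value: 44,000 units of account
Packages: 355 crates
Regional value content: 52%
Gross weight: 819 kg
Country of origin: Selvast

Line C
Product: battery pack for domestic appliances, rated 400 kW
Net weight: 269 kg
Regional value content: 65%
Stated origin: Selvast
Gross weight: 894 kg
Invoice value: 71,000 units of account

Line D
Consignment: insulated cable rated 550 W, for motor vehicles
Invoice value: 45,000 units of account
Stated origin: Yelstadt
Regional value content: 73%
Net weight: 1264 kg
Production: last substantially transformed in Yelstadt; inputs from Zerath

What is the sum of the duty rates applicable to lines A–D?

114%

Line A: switchgear unit → 14.03; rated 160 kW → 14.03.01; for motor vehicles → 14.03.01.01. Scheduled 17%. anti-dumping (Quintara, 14.03.01): +21%; total 17% + 21% = 38%. → 38%.
Line B: battery pack → 14.01; rated 55 kW → 14.01.01; for motor vehicles → 14.01.01.03. Scheduled 11%. quota on 14.01 open → in-quota 22%; Selvast agreement on 14.03.01.01: 14.01.01.03 not covered. → 22%.
Line C: battery pack → 14.01; rated 400 kW → 14.01.02; for domestic appliances → 14.01.02.02. Scheduled 26%. quota on 14.01 open → in-quota 22%; Selvast agreement on 14.03.01.01: 14.01.02.02 not covered. → 22%.
Line D: insulated cable → 14.04; rated 550 W → 14.04.01; for motor vehicles → 14.04.01.02. Scheduled 32%. Yelstadt agreement on 14.04: not wholly obtained; Yelstadt agreement on 14.03: 14.04.01.02 not covered. → 32%.
Sum: 38% + 22% + 22% + 32% = 114%.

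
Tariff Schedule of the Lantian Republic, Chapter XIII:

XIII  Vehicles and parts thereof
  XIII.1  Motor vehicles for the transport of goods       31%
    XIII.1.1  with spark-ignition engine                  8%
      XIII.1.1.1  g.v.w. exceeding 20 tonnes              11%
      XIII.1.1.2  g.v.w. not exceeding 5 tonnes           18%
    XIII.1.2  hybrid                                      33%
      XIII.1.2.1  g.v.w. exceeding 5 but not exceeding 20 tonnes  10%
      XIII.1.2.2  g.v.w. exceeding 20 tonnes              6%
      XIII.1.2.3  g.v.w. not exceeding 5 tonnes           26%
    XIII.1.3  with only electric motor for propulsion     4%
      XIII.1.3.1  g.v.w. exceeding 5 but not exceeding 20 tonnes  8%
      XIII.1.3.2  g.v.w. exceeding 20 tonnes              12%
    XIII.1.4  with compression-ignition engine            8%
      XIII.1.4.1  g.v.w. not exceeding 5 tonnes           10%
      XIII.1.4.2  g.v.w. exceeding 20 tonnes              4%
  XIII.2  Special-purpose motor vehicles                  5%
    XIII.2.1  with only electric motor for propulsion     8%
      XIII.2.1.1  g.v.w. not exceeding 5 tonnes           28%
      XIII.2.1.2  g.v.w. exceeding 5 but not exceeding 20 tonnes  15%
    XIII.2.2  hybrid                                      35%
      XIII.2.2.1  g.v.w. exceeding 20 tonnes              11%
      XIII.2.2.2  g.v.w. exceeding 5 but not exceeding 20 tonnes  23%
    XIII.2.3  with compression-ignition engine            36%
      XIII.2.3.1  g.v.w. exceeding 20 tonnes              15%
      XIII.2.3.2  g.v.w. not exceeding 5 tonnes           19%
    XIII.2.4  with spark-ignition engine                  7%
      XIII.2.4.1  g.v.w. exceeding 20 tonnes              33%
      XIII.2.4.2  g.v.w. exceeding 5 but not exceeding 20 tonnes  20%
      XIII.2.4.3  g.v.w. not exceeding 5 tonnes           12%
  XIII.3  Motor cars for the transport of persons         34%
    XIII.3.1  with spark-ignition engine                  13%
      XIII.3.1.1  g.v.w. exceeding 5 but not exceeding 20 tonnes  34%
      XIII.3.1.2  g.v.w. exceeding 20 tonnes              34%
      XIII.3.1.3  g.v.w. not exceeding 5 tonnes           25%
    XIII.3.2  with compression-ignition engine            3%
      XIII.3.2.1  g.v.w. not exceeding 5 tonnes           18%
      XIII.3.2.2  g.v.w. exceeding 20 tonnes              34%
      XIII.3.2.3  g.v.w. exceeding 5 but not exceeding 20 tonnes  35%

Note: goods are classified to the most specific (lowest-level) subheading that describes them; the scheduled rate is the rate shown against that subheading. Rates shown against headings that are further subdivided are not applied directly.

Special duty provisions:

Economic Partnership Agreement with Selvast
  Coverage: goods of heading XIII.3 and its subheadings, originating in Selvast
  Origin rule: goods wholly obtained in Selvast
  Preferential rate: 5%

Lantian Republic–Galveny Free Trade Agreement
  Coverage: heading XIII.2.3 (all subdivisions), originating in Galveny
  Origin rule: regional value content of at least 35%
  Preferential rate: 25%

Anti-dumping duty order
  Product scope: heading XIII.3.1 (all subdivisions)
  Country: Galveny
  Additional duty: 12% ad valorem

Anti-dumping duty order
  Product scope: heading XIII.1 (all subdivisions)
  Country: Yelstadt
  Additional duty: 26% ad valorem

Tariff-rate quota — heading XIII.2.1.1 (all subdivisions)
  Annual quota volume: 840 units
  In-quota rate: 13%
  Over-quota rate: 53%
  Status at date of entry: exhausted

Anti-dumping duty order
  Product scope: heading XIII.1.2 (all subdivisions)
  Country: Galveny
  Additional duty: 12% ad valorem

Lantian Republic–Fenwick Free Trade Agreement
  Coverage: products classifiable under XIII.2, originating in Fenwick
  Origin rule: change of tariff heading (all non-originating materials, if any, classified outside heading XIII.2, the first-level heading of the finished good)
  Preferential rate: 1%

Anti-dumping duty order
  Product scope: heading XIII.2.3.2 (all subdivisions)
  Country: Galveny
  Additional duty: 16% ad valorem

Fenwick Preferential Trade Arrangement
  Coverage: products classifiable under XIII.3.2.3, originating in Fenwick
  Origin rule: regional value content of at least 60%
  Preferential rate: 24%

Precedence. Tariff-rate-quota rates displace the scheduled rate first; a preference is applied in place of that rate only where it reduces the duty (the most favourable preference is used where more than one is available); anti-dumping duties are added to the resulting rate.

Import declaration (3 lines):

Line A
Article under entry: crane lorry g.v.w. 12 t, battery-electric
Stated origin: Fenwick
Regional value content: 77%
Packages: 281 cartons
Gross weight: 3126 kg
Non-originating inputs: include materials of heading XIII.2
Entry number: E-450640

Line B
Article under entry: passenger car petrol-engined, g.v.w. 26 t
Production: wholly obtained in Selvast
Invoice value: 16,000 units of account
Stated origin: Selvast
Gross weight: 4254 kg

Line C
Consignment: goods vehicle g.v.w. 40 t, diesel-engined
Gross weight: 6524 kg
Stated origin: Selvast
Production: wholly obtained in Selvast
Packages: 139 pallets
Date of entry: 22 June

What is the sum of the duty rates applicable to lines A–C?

24%

Line A: crane lorry → XIII.2; battery-electric → XIII.2.1; g.v.w. 12 t → XIII.2.1.2. Scheduled 15%. Fenwick agreement on XIII.2: CTH not met; Fenwick agreement on XIII.3.2.3: XIII.2.1.2 not covered. → 15%.
Line B: passenger car → XIII.3; petrol-engined → XIII.3.1; g.v.w. 26 t → XIII.3.1.2. Scheduled 34%. Selvast agreement on XIII.3: wholly obtained → 5% available; preferential 5%. → 5%.
Line C: goods vehicle → XIII.1; diesel-engined → XIII.1.4; g.v.w. 40 t → XIII.1.4.2. Scheduled 4%. Selvast agreement on XIII.3: XIII.1.4.2 not covered. → 4%.
Sum: 15% + 5% + 4% = 24%.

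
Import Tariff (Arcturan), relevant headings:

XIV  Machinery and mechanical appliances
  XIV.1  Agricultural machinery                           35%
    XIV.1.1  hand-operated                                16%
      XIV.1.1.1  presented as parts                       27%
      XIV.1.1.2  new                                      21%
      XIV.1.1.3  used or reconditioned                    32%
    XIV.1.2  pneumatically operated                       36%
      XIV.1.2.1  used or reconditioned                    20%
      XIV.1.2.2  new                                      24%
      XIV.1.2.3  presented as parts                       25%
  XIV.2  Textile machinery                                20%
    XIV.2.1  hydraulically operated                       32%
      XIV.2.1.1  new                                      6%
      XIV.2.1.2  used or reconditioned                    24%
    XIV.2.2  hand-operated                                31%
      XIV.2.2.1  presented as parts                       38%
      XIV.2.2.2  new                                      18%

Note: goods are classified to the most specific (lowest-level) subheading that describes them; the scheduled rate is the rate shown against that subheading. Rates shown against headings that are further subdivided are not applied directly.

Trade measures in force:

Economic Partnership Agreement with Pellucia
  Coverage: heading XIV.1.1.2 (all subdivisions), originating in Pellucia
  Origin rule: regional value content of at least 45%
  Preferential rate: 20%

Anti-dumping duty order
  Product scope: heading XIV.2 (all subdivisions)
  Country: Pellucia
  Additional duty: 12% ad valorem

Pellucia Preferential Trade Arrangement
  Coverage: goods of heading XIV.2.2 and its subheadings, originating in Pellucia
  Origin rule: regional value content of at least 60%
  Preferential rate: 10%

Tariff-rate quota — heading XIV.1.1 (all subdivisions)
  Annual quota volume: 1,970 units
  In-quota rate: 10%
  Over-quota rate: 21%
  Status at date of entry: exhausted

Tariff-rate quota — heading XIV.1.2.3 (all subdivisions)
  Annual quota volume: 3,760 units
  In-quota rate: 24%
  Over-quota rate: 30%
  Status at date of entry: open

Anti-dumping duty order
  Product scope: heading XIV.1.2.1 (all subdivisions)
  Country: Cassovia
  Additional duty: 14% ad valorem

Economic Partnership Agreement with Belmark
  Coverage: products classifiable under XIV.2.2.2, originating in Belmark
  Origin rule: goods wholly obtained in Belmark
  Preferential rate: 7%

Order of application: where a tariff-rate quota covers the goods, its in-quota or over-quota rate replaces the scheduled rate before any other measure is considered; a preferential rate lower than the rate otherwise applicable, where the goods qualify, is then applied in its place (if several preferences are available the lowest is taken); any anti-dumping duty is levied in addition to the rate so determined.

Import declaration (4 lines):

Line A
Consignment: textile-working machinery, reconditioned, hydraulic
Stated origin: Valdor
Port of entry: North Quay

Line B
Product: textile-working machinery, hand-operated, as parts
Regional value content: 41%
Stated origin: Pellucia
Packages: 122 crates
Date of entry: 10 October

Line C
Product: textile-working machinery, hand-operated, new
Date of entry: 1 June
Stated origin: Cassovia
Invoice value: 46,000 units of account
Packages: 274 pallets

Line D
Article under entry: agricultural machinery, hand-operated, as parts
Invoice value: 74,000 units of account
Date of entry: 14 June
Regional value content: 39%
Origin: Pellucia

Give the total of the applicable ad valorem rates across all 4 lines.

Line A: textile-working → XIV.2; hydraulic → XIV.2.1; reconditioned → XIV.2.1.2. Scheduled 24%. No special measure applies. → 24%.
Line B: textile-working → XIV.2; hand-operated → XIV.2.2; as parts → XIV.2.2.1. Scheduled 38%. Pellucia agreement on XIV.1.1.2: XIV.2.2.1 not covered; Pellucia agreement on XIV.2.2: RVC < 60%; anti-dumping (Pellucia, XIV.2): +12%; total 38% + 12% = 50%. → 50%.
Line C: textile-working → XIV.2; hand-operated → XIV.2.2; new → XIV.2.2.2. Scheduled 18%. No special measure applies. → 18%.
Line D: agricultural → XIV.1; hand-operated → XIV.1.1; as parts → XIV.1.1.1. Scheduled 27%. quota on XIV.1.1 exhausted → over-quota 21%; Pellucia agreement on XIV.1.1.2: XIV.1.1.1 not covered; Pellucia agreement on XIV.2.2: XIV.1.1.1 not covered. → 21%.
Sum: 24% + 50% + 18% + 21% = 113%.

113%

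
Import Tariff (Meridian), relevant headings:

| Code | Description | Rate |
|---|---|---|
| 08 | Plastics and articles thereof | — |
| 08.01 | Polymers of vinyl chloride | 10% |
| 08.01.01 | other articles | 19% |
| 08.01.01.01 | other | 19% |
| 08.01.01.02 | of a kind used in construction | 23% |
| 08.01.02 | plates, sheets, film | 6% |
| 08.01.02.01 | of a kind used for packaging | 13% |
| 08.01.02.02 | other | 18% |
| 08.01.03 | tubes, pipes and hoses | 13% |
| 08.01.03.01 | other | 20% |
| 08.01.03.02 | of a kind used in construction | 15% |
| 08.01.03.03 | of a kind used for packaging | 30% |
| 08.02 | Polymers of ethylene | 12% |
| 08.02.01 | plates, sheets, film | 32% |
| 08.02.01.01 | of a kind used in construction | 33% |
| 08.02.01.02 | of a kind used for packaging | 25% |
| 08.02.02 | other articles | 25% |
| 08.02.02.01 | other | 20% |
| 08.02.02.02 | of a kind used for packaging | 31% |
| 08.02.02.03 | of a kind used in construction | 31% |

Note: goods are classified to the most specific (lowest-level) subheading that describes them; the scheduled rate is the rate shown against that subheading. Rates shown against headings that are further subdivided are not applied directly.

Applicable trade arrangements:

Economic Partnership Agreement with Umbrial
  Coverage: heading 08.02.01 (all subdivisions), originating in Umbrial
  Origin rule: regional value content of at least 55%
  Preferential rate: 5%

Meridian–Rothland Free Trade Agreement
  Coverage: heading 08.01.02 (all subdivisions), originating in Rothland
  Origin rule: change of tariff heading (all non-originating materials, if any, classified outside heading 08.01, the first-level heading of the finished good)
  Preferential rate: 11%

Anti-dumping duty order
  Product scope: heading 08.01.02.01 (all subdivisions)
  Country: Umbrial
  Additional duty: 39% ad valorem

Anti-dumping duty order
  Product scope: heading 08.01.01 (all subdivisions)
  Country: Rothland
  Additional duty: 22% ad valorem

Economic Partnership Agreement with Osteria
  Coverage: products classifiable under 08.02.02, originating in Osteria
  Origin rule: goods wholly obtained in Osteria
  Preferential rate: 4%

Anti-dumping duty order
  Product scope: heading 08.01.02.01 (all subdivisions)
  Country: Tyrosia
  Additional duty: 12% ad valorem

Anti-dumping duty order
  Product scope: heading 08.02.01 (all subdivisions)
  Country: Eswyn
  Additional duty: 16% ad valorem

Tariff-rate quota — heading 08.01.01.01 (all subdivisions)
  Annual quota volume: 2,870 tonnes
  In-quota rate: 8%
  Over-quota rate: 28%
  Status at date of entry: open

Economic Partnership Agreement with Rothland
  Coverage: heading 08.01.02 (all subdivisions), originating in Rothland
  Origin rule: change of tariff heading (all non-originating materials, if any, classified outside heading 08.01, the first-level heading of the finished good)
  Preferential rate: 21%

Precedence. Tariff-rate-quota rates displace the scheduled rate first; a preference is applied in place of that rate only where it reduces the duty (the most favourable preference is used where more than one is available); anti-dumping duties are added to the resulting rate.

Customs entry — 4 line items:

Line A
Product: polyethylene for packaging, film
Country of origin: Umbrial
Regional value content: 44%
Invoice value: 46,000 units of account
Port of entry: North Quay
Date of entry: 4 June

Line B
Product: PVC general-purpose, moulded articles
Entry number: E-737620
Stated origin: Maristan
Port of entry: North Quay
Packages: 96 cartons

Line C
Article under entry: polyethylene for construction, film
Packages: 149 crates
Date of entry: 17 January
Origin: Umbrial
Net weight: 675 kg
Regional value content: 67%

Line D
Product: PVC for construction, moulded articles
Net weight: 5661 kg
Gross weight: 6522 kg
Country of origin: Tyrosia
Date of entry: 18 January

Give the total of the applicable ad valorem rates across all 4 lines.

61%

Line A: polyethylene → 08.02; film → 08.02.01; for packaging → 08.02.01.02. Scheduled 25%. Umbrial agreement on 08.02.01: RVC < 55%. → 25%.
Line B: PVC → 08.01; moulded articles → 08.01.01; general-purpose → 08.01.01.01. Scheduled 19%. quota on 08.01.01.01 open → in-quota 8%. → 8%.
Line C: polyethylene → 08.02; film → 08.02.01; for construction → 08.02.01.01. Scheduled 33%. Umbrial agreement on 08.02.01: RVC ≥ 55% → 5% available; preferential 5%. → 5%.
Line D: PVC → 08.01; moulded articles → 08.01.01; for construction → 08.01.01.02. Scheduled 23%. No special measure applies. → 23%.
Sum: 25% + 8% + 5% + 23% = 61%.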